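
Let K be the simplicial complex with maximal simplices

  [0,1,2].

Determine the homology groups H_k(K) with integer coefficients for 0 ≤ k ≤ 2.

H_0 ≅ Z,  H_1 = 0,  H_2 = 0.

Fix the vertex order 0 < 1 < 2 and write every simplex with vertices in increasing order. Then dim K = 2 and the simplices of K are:

  0-simplices (3): [0], [1], [2]
  1-simplices (3): [0,1], [0,2], [1,2]
  2-simplices (1): [0,1,2]

Hence C_0 ≅ Z^3, C_1 ≅ Z^3, C_2 ≅ Z^1.

Boundary ∂_1: C_1 → C_0 maps an edge to its endpoints' difference, ∂[p,q] = q − p.
This gives a 3×3 integer matrix of rank 2; reducing to Smith normal form yields diagonal entries (1,1).

Boundary ∂_2: C_2 → C_1 acts by ∂[p,q,r] = [q,r] − [p,r] + [p,q]. For instance
  ∂[0,1,2] = [1,2] − [0,2] + [0,1].
This gives a 3×1 integer matrix of rank 1; reducing to Smith normal form yields diagonal entries (1).

Computing H_k = (kernel of ∂_k) / (image of ∂_{k+1}):

  H_0: rank C_0 − rank ∂_1 = 3 − 2 = 1, and the invariant factors of ∂_1 are all 1, so H_0 ≅ Z.
  H_1: rank ker ∂_1 − rank ∂_2 = (3 − 2) − 1 = 0, and the invariant factors of ∂_2 are all 1, so H_1 ≅ 0.
  H_2: rank ker ∂_2 − rank ∂_3 = (1 − 1) − 0 = 0, and there is no ∂_3, so H_2 ≅ 0.

As a check, the Euler characteristic is 3 − 3 + 1 = 1, which agrees with 1 − 0 + 0 = 1.
(K is a triangulation of the 2-simplex.)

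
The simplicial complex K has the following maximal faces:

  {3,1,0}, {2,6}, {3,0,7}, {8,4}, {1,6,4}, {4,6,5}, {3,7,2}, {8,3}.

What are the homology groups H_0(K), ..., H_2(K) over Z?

K has 9 vertices, 15 edges, 5 triangles.
rank ∂_0 = 0, rank ∂_1 = 8 ⇒ b_0 = 9 − 0 − 8 = 1; all invariant factors of ∂_1 are 1 so no torsion. So H_0 ≅ Z.
rank ∂_1 = 8, rank ∂_2 = 5 ⇒ b_1 = 15 − 8 − 5 = 2; all invariant factors of ∂_2 are 1 so no torsion. So H_1 ≅ Z^2.
rank ∂_2 = 5, rank ∂_3 = 0 ⇒ b_2 = 5 − 5 − 0 = 0. So H_2 ≅ 0.

H_0 ≅ Z,  H_1 ≅ Z^2,  H_2 = 0.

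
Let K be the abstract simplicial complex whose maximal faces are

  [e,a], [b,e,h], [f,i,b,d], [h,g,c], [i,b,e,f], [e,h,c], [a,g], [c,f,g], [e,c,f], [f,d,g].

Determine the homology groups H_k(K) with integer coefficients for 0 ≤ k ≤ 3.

H_0 ≅ Z,  H_1 ≅ Z,  H_2 = 0,  H_3 = 0.

K has 9 vertices, 20 edges, 13 triangles, 2 3-simplices.
rank ∂_0 = 0, rank ∂_1 = 8 ⇒ b_0 = 9 − 0 − 8 = 1; all invariant factors of ∂_1 are 1 so no torsion. So H_0 = Z.
rank ∂_1 = 8, rank ∂_2 = 11 ⇒ b_1 = 20 − 8 − 11 = 1; all invariant factors of ∂_2 are 1 so no torsion. So H_1 = Z.
rank ∂_2 = 11, rank ∂_3 = 2 ⇒ b_2 = 13 − 11 − 2 = 0; all invariant factors of ∂_3 are 1 so no torsion. So H_2 = 0.
rank ∂_3 = 2, rank ∂_4 = 0 ⇒ b_3 = 2 − 2 − 0 = 0. So H_3 = 0.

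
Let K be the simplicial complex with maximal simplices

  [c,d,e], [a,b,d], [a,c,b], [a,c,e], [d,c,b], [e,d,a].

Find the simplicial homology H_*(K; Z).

Order the vertices as a < b < c < d < e. Listing each simplex with vertices in this order, K has dimension 2 with simplices:

  0-simplices (5): a, b, c, d, e
  1-simplices (9): ab, ac, ad, ae, bc, bd, cd, ce, de
  2-simplices (6): abc, abd, ace, ade, bcd, cde

giving chain groups C_0 ≅ Z^5, C_1 ≅ Z^9, C_2 ≅ Z^6.

Boundary ∂_1: C_1 → C_0 is given by ∂[p,q] = [q] − [p]. For instance
  ∂bc = c − b.
This gives a 5×9 integer matrix of rank 4; reducing to Smith normal form yields diagonal entries (1,1,1,1).

Boundary ∂_2: C_2 → C_1 maps a triangle to the signed sum of its edges. For instance
  ∂bcd = cd − bd + bc,
  ∂abd = bd − ad + ab.
The resulting 9×6 matrix has rank 5, and its Smith normal form has invariant factors (1,1,1,1,1).

Computing H_k = (kernel of ∂_k) / (image of ∂_{k+1}):

  H_0: rank C_0 − rank ∂_1 = 5 − 4 = 1, and the invariant factors of ∂_1 are all 1, so H_0 = Z.
  H_1: rank ker ∂_1 − rank ∂_2 = (9 − 4) − 5 = 0, and the invariant factors of ∂_2 are all 1, so H_1 = 0.
  H_2: rank ker ∂_2 − rank ∂_3 = (6 − 5) − 0 = 1, and there is no ∂_3, so H_2 = Z.

(K is a triangulation of the 2-sphere S^2.)

H_0 ≅ Z,  H_1 = 0,  H_2 ≅ Z.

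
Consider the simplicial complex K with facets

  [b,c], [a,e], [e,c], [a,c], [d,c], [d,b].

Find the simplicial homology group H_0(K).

H_0 = Z.

K has 5 vertices, 6 edges.
rank ∂_0 = 0, rank ∂_1 = 4 ⇒ b_0 = 5 − 0 − 4 = 1; all invariant factors of ∂_1 are 1 so no torsion. So H_0 = Z.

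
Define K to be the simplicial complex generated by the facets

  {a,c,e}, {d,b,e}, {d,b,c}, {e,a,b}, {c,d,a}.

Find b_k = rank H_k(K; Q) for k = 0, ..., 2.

Order the vertices as a < b < c < d < e. Listing each simplex with vertices in this order, K has dimension 2 with simplices:

  0-simplices (5): a, b, c, d, e
  1-simplices (10): ab, ac, ad, ae, bc, bd, be, cd, ce, de
  2-simplices (5): abe, acd, ace, bcd, bde

so the chain groups are C_0 ≅ Z^5, C_1 ≅ Z^10, C_2 ≅ Z^5.

Boundary ∂_1: C_1 → C_0 sends each edge [p,q] (with p < q) to q − p.
As a 5×10 matrix over Z this has rank 4, with invariant factors (1,1,1,1).

The boundary map ∂_2: C_2 → C_1 acts by ∂[p,q,r] = [q,r] − [p,r] + [p,q]. For instance
  ∂bde = de − be + bd,
  ∂acd = cd − ad + ac.
The 10×5 boundary matrix has rank 5 and Smith normal form diag(1,1,1,1,1).

Now H_k = ker ∂_k / im ∂_{k+1}, so:

  H_0: rank C_0 − rank ∂_1 = 5 − 4 = 1, and the invariant factors of ∂_1 are all 1, so H_0 ≅ Z.
  H_1: rank ker ∂_1 − rank ∂_2 = (10 − 4) − 5 = 1, and the invariant factors of ∂_2 are all 1, so H_1 ≅ Z.
  H_2: rank ker ∂_2 − rank ∂_3 = (5 − 5) − 0 = 0, and there is no ∂_3, so H_2 ≅ 0.

As a check, the Euler characteristic is 5 − 10 + 5 = 0, which agrees with 1 − 1 + 0 = 0.
(K is a triangulation of the Möbius band.)

Hence the Betti numbers are b_0 = 1, b_1 = 1, b_2 = 0.

b_0 = 1, b_1 = 1, b_2 = 0.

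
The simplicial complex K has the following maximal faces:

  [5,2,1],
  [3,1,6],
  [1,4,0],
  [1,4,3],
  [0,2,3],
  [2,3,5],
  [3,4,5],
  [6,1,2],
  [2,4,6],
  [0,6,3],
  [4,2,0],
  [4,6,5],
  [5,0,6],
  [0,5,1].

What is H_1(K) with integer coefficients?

Order the vertices as 0 < 1 < 2 < 3 < 4 < 5 < 6. Listing each simplex with vertices in this order, K has dimension 2 with simplices:

  0-simplices (7): [0], [1], [2], [3], [4], [5], [6]
  1-simplices (21): [0,1], [0,2], [0,3], [0,4], [0,5], [0,6], [1,2], [1,3], [1,4], [1,5], [1,6], [2,3], [2,4], [2,5], [2,6], [3,4], [3,5], [3,6], [4,5], [4,6], [5,6]
  2-simplices (14): [0,1,4], [0,1,5], [0,2,3], [0,2,4], [0,3,6], [0,5,6], [1,2,5], [1,2,6], [1,3,4], [1,3,6], [2,3,5], [2,4,6], [3,4,5], [4,5,6]

Hence C_0 ≅ Z^7, C_1 ≅ Z^21, C_2 ≅ Z^14.

The boundary map ∂_1: C_1 → C_0 sends each edge [p,q] (with p < q) to q − p. For instance
  ∂[2,3] = [3] − [2].
As a 7×21 matrix over Z this has rank 6, with invariant factors (1,1,1,1,1,1).

∂_2: C_2 → C_1 acts by ∂[p,q,r] = [q,r] − [p,r] + [p,q]. For instance
  ∂[1,2,5] = [2,5] − [1,5] + [1,2],
  ∂[1,3,6] = [3,6] − [1,6] + [1,3].
As a 21×14 matrix over Z this has rank 13, with invariant factors (1,1,1,1,1,1,1,1,1,1,1,1,1).

Computing H_k = (kernel of ∂_k) / (image of ∂_{k+1}):

  H_1: rank ker ∂_1 − rank ∂_2 = (21 − 6) − 13 = 2, and the invariant factors of ∂_2 are all 1, so H_1 ≅ Z^2.

H_1 = Z^2.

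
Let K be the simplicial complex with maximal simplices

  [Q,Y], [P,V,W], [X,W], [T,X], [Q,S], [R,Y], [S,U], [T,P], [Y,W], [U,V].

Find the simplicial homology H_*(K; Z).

H_0 = Z,  H_1 = Z^2,  H_2 = 0.

K has 10 vertices, 12 edges, 1 triangle.
rank ∂_0 = 0, rank ∂_1 = 9 ⇒ b_0 = 10 − 0 − 9 = 1; all invariant factors of ∂_1 are 1 so no torsion. So H_0 ≅ Z.
rank ∂_1 = 9, rank ∂_2 = 1 ⇒ b_1 = 12 − 9 − 1 = 2; all invariant factors of ∂_2 are 1 so no torsion. So H_1 ≅ Z^2.
rank ∂_2 = 1, rank ∂_3 = 0 ⇒ b_2 = 1 − 1 − 0 = 0. So H_2 ≅ 0.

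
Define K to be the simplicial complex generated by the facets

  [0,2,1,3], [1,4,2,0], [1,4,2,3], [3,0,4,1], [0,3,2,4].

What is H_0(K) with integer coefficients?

H_0 = Z.

Order the vertices as 0 < 1 < 2 < 3 < 4. Listing each simplex with vertices in this order, K has dimension 3 with simplices:

  0-simplices (5): [0], [1], [2], [3], [4]
  1-simplices (10): [0,1], [0,2], [0,3], [0,4], [1,2], [1,3], [1,4], [2,3], [2,4], [3,4]
  2-simplices (10): [0,1,2], [0,1,3], [0,1,4], [0,2,3], [0,2,4], [0,3,4], [1,2,3], [1,2,4], [1,3,4], [2,3,4]
  3-simplices (5): [0,1,2,3], [0,1,2,4], [0,1,3,4], [0,2,3,4], [1,2,3,4]

so the chain groups are C_0 ≅ Z^5, C_1 ≅ Z^10, C_2 ≅ Z^10, C_3 ≅ Z^5.

∂_1: C_1 → C_0 is given by ∂[p,q] = [q] − [p]. For instance
  ∂[3,4] = [4] − [3].
The resulting 5×10 matrix has rank 4, and its Smith normal form has invariant factors (1,1,1,1).

The boundary map ∂_2: C_2 → C_1 sends each 2-simplex [p,q,r] to [q,r] − [p,r] + [p,q]. For instance
  ∂[0,3,4] = [3,4] − [0,4] + [0,3],
  ∂[1,2,4] = [2,4] − [1,4] + [1,2].
As a 10×10 matrix over Z this has rank 6, with invariant factors (1,1,1,1,1,1).

The boundary map ∂_3: C_3 → C_2 sends each 3-simplex σ to the alternating sum Σ_i (−1)^i (σ with its i-th vertex removed). For instance
  ∂[0,1,2,4] = [1,2,4] − [0,2,4] + [0,1,4] − [0,1,2],
  ∂[0,1,2,3] = [1,2,3] − [0,2,3] + [0,1,3] − [0,1,2].
The resulting 10×5 matrix has rank 4, and its Smith normal form has invariant factors (1,1,1,1).

Now H_k = ker ∂_k / im ∂_{k+1}, so:

  H_0: rank C_0 − rank ∂_1 = 5 − 4 = 1, and the invariant factors of ∂_1 are all 1, so H_0 = Z.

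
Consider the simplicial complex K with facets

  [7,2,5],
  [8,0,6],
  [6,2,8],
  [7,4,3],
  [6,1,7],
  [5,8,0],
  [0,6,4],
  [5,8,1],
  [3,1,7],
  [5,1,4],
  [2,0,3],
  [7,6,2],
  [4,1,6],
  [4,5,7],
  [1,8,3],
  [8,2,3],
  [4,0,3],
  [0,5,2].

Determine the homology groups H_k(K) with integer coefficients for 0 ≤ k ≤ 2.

H_0 = Z,  H_1 = Z ⊕ Z/2,  H_2 = 0.

Take the total order 0 < 1 < 2 < 3 < 4 < 5 < 6 < 7 < 8 on the vertex set. Then K (dimension 2) consists of the simplices:

  0-simplices (9): [0], [1], [2], [3], [4], [5], [6], [7], [8]
  1-simplices (27): (27 of them)
  2-simplices (18): [0,2,3], [0,2,5], [0,3,4], [0,4,6], [0,5,8], [0,6,8], [1,3,7], [1,3,8], [1,4,5], [1,4,6], [1,5,8], [1,6,7], [2,3,8], [2,5,7], [2,6,7], [2,6,8], [3,4,7], [4,5,7]

so the chain groups are C_0 ≅ Z^9, C_1 ≅ Z^27, C_2 ≅ Z^18.

∂_1: C_1 → C_0 maps an edge to its endpoints' difference, ∂[p,q] = q − p. For instance
  ∂[4,6] = [6] − [4].
The resulting 9×27 matrix has rank 8, and its Smith normal form has invariant factors (1,1,1,1,1,1,1,1).

The boundary map ∂_2: C_2 → C_1 maps a triangle to the signed sum of its edges. For instance
  ∂[3,4,7] = [4,7] − [3,7] + [3,4],
  ∂[2,6,8] = [6,8] − [2,8] + [2,6].
This gives a 27×18 integer matrix of rank 18; reducing to Smith normal form yields diagonal entries (1,1,1,1,1,1,1,1,1,1,1,1,1,1,1,1,1,2).

From H_k ≅ ker(∂_k) / im(∂_{k+1}) we obtain:

  H_0: rank C_0 − rank ∂_1 = 9 − 8 = 1, and the invariant factors of ∂_1 are all 1, so H_0 ≅ Z.
  H_1: rank ker ∂_1 − rank ∂_2 = (27 − 8) − 18 = 1, and ∂_2 has invariant factor 2 > 1, so H_1 ≅ Z ⊕ Z/2.
  H_2: rank ker ∂_2 − rank ∂_3 = (18 − 18) − 0 = 0, and there is no ∂_3, so H_2 ≅ 0.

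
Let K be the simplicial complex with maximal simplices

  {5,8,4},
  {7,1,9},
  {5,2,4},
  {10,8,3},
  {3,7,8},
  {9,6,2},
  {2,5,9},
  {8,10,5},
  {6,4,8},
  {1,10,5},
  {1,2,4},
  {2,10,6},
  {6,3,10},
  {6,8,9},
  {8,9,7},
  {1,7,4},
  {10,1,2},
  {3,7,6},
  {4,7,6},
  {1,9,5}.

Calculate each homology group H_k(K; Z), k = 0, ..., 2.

Take the total order 1 < 2 < 3 < 4 < 5 < 6 < 7 < 8 < 9 < 10 on the vertex set. Then K (dimension 2) consists of the simplices:

  0-simplices (10): [1], [2], [3], [4], [5], [6], [7], [8], [9], [10]
  1-simplices (30): (30 of them)
  2-simplices (20): (20 of them)

giving chain groups C_0 ≅ Z^10, C_1 ≅ Z^30, C_2 ≅ Z^20.

Boundary ∂_1: C_1 → C_0 is given by ∂[p,q] = [q] − [p]. For instance
  ∂[5,8] = [8] − [5].
The 10×30 boundary matrix has rank 9 and Smith normal form diag(1,1,1,1,1,1,1,1,1).

Boundary ∂_2: C_2 → C_1 sends each 2-simplex [p,q,r] to [q,r] − [p,r] + [p,q]. For instance
  ∂[1,7,9] = [7,9] − [1,9] + [1,7],
  ∂[2,6,10] = [6,10] − [2,10] + [2,6].
The 30×20 boundary matrix has rank 20 and Smith normal form diag(1,1,1,1,1,1,1,1,1,1,1,1,1,1,1,1,1,1,1,2).

Reading off H_k = ker ∂_k / im ∂_{k+1}:

  H_0: rank C_0 − rank ∂_1 = 10 − 9 = 1, and the invariant factors of ∂_1 are all 1, so H_0 ≅ Z.
  H_1: rank ker ∂_1 − rank ∂_2 = (30 − 9) − 20 = 1, and ∂_2 has invariant factor 2 > 1, so H_1 ≅ Z × Z/2.
  H_2: rank ker ∂_2 − rank ∂_3 = (20 − 20) − 0 = 0, and there is no ∂_3, so H_2 ≅ 0.

H_0 = Z,  H_1 = Z × Z/2,  H_2 = 0.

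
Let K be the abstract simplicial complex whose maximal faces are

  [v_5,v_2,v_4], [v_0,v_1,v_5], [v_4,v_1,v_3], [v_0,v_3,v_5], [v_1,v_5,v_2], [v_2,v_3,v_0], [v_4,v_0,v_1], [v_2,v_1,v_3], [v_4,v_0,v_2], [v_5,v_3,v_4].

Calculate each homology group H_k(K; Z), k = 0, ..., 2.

K has 6 vertices, 15 edges, 10 triangles.
rank ∂_0 = 0, rank ∂_1 = 5 ⇒ b_0 = 6 − 0 − 5 = 1; all invariant factors of ∂_1 are 1 so no torsion. So H_0 = Z.
rank ∂_1 = 5, rank ∂_2 = 10 ⇒ b_1 = 15 − 5 − 10 = 0; ∂_2 has invariant factor(s) [2] giving torsion. So H_1 = Z/2.
rank ∂_2 = 10, rank ∂_3 = 0 ⇒ b_2 = 10 − 10 − 0 = 0. So H_2 = 0.

H_0 ≅ Z,  H_1 ≅ Z/2,  H_2 = 0.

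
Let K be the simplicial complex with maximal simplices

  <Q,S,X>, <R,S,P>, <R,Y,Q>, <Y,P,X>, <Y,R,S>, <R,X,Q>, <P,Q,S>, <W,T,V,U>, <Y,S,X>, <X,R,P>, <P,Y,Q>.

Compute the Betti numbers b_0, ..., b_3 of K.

b_0 = 2, b_1 = 0, b_2 = 0, b_3 = 0.

Fix the vertex order P < Q < R < S < T < U < V < W < X < Y and write every simplex with vertices in increasing order. Then dim K = 3 and the simplices of K are:

  0-simplices (10): P, Q, R, S, T, U, V, W, X, Y
  1-simplices (21): PQ, PR, PS, PX, PY, QR, QS, QX, QY, RS, RX, RY, SX, SY, TU, TV, TW, UV, UW, VW, XY
  2-simplices (14): PQS, PQY, PRS, PRX, PXY, QRX, QRY, QSX, RSY, SXY, TUV, TUW, TVW, UVW
  3-simplices (1): TUVW

so the chain groups are C_0 ≅ Z^10, C_1 ≅ Z^21, C_2 ≅ Z^14, C_3 ≅ Z^1.

The boundary map ∂_1: C_1 → C_0 is given by ∂[p,q] = [q] − [p]. For instance
  ∂TW = W − T.
This gives a 10×21 integer matrix of rank 8; reducing to Smith normal form yields diagonal entries (1,1,1,1,1,1,1,1).

The boundary map ∂_2: C_2 → C_1 acts by ∂[p,q,r] = [q,r] − [p,r] + [p,q]. For instance
  ∂PRS = RS − PS + PR,
  ∂QSX = SX − QX + QS.
This gives a 21×14 integer matrix of rank 13; reducing to Smith normal form yields diagonal entries (1,1,1,1,1,1,1,1,1,1,1,1,2).

The boundary map ∂_3: C_3 → C_2 sends each 3-simplex σ to the alternating sum Σ_i (−1)^i (σ with its i-th vertex removed). For instance
  ∂TUVW = UVW − TVW + TUW − TUV.
As a 14×1 matrix over Z this has rank 1, with invariant factors (1).

Computing H_k = (kernel of ∂_k) / (image of ∂_{k+1}):

  H_0: rank C_0 − rank ∂_1 = 10 − 8 = 2, and the invariant factors of ∂_1 are all 1, so H_0 = Z^2.
  H_1: rank ker ∂_1 − rank ∂_2 = (21 − 8) − 13 = 0, and ∂_2 has invariant factor 2 > 1, so H_1 = Z_2.
  H_2: rank ker ∂_2 − rank ∂_3 = (14 − 13) − 1 = 0, and the invariant factors of ∂_3 are all 1, so H_2 = 0.
  H_3: rank ker ∂_3 − rank ∂_4 = (1 − 1) − 0 = 0, and there is no ∂_4, so H_3 = 0.

Hence the Betti numbers are b_0 = 2, b_1 = 0, b_2 = 0, b_3 = 0.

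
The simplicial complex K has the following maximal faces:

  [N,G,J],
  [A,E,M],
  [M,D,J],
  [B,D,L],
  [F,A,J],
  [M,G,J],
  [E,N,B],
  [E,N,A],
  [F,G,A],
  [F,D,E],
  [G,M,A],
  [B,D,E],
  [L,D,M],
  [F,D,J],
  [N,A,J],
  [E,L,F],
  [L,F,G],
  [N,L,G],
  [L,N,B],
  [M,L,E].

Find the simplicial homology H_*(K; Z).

Order the vertices as A < B < D < E < F < G < J < L < M < N. Listing each simplex with vertices in this order, K has dimension 2 with simplices:

  0-simplices (10): A, B, D, E, F, G, J, L, M, N
  1-simplices (30): AE, AF, AG, AJ, AM, AN, BD, BE, BL, BN, DE, DF, DJ, DL, DM, EF, EL, EM, EN, FG, FJ, FL, GJ, GL, GM, GN, JM, JN, LM, LN
  2-simplices (20): AEM, AEN, AFG, AFJ, AGM, AJN, BDE, BDL, BEN, BLN, DEF, DFJ, DJM, DLM, EFL, ELM, FGL, GJM, GJN, GLN

Hence C_0 ≅ Z^10, C_1 ≅ Z^30, C_2 ≅ Z^20.

The boundary map ∂_1: C_1 → C_0 sends each edge [p,q] (with p < q) to q − p.
This gives a 10×30 integer matrix of rank 9; reducing to Smith normal form yields diagonal entries (1,1,1,1,1,1,1,1,1).

∂_2: C_2 → C_1 acts by ∂[p,q,r] = [q,r] − [p,r] + [p,q]. For instance
  ∂ELM = LM − EM + EL,
  ∂AEM = EM − AM + AE.
The 30×20 boundary matrix has rank 20 and Smith normal form diag(1,1,1,1,1,1,1,1,1,1,1,1,1,1,1,1,1,1,1,2).

From H_k ≅ ker(∂_k) / im(∂_{k+1}) we obtain:

  H_0: rank C_0 − rank ∂_1 = 10 − 9 = 1, and the invariant factors of ∂_1 are all 1, so H_0 = Z.
  H_1: rank ker ∂_1 − rank ∂_2 = (30 − 9) − 20 = 1, and ∂_2 has invariant factor 2 > 1, so H_1 = Z ⊕ Z/2Z.
  H_2: rank ker ∂_2 − rank ∂_3 = (20 − 20) − 0 = 0, and there is no ∂_3, so H_2 = 0.

H_0 ≅ Z,  H_1 ≅ Z ⊕ Z/2Z,  H_2 = 0.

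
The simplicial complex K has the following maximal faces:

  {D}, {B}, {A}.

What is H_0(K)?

H_0 ≅ Z^3.

Take the total order A < B < D on the vertex set. Then K (dimension 0) consists of the simplices:

  0-simplices (3): A, B, D

so the chain groups are C_0 ≅ Z^3.

From H_k ≅ ker(∂_k) / im(∂_{k+1}) we obtain:

  H_0: rank C_0 − rank ∂_1 = 3 − 0 = 3, and there is no ∂_1, so H_0 = Z^3.

(K is a triangulation of a set of 3 points.)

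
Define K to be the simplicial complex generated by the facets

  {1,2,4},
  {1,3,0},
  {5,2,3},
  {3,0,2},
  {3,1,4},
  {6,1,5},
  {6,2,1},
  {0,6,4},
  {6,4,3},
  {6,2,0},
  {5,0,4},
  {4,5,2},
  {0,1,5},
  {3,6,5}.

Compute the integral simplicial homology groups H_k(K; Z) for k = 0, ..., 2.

H_0 = Z,  H_1 = Z^2,  H_2 = Z.

We work with the vertex ordering 0 < 1 < 2 < 3 < 4 < 5 < 6. The simplices of K, each written with vertices in increasing order, are:

  0-simplices (7): [0], [1], [2], [3], [4], [5], [6]
  1-simplices (21): [0,1], [0,2], [0,3], [0,4], [0,5], [0,6], [1,2], [1,3], [1,4], [1,5], [1,6], [2,3], [2,4], [2,5], [2,6], [3,4], [3,5], [3,6], [4,5], [4,6], [5,6]
  2-simplices (14): [0,1,3], [0,1,5], [0,2,3], [0,2,6], [0,4,5], [0,4,6], [1,2,4], [1,2,6], [1,3,4], [1,5,6], [2,3,5], [2,4,5], [3,4,6], [3,5,6]

so the chain groups are C_0 ≅ Z^7, C_1 ≅ Z^21, C_2 ≅ Z^14.

Boundary ∂_1: C_1 → C_0 maps an edge to its endpoints' difference, ∂[p,q] = q − p.
The 7×21 boundary matrix has rank 6 and Smith normal form diag(1,1,1,1,1,1).

The boundary map ∂_2: C_2 → C_1 acts by ∂[p,q,r] = [q,r] − [p,r] + [p,q]. For instance
  ∂[0,4,5] = [4,5] − [0,5] + [0,4],
  ∂[3,4,6] = [4,6] − [3,6] + [3,4].
As a 21×14 matrix over Z this has rank 13, with invariant factors (1,1,1,1,1,1,1,1,1,1,1,1,1).

Now H_k = ker ∂_k / im ∂_{k+1}, so:

  H_0: rank C_0 − rank ∂_1 = 7 − 6 = 1, and the invariant factors of ∂_1 are all 1, so H_0 ≅ Z.
  H_1: rank ker ∂_1 − rank ∂_2 = (21 − 6) − 13 = 2, and the invariant factors of ∂_2 are all 1, so H_1 ≅ Z^2.
  H_2: rank ker ∂_2 − rank ∂_3 = (14 − 13) − 0 = 1, and there is no ∂_3, so H_2 ≅ Z.

As a check, the Euler characteristic is 7 − 21 + 14 = 0, which agrees with 1 − 2 + 1 = 0.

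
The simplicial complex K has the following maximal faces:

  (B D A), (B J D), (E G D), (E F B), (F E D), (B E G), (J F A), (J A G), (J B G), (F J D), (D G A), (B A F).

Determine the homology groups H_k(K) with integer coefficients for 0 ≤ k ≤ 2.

Order the vertices as A < B < D < E < F < G < J. Listing each simplex with vertices in this order, K has dimension 2 with simplices:

  0-simplices (7): A, B, D, E, F, G, J
  1-simplices (18): AB, AD, AF, AG, AJ, BD, BE, BF, BG, BJ, DE, DF, DG, DJ, EF, EG, FJ, GJ
  2-simplices (12): ABD, ABF, ADG, AFJ, AGJ, BDJ, BEF, BEG, BGJ, DEF, DEG, DFJ

giving chain groups C_0 ≅ Z^7, C_1 ≅ Z^18, C_2 ≅ Z^12.

∂_1: C_1 → C_0 sends each edge [p,q] (with p < q) to q − p. For instance
  ∂DF = F − D.
The 7×18 boundary matrix has rank 6 and Smith normal form diag(1,1,1,1,1,1).

∂_2: C_2 → C_1 acts by ∂[p,q,r] = [q,r] − [p,r] + [p,q]. For instance
  ∂ABD = BD − AD + AB,
  ∂ABF = BF − AF + AB.
As a 18×12 matrix over Z this has rank 12, with invariant factors (1,1,1,1,1,1,1,1,1,1,1,2).

Now H_k = ker ∂_k / im ∂_{k+1}, so:

  H_0: rank C_0 − rank ∂_1 = 7 − 6 = 1, and the invariant factors of ∂_1 are all 1, so H_0 ≅ Z.
  H_1: rank ker ∂_1 − rank ∂_2 = (18 − 6) − 12 = 0, and ∂_2 has invariant factor 2 > 1, so H_1 ≅ Z/2Z.
  H_2: rank ker ∂_2 − rank ∂_3 = (12 − 12) − 0 = 0, and there is no ∂_3, so H_2 ≅ 0.

(K is a triangulation of the real projective plane RP^2.)

H_0 = Z,  H_1 = Z/2Z,  H_2 = 0.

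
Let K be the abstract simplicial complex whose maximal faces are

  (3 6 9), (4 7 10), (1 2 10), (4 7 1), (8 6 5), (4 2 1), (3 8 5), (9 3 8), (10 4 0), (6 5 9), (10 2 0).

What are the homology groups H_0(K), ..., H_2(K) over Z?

K has 11 vertices, 22 edges, 11 triangles.
rank ∂_0 = 0, rank ∂_1 = 9 ⇒ b_0 = 11 − 0 − 9 = 2; all invariant factors of ∂_1 are 1 so no torsion. So H_0 = Z^2.
rank ∂_1 = 9, rank ∂_2 = 11 ⇒ b_1 = 22 − 9 − 11 = 2; all invariant factors of ∂_2 are 1 so no torsion. So H_1 = Z^2.
rank ∂_2 = 11, rank ∂_3 = 0 ⇒ b_2 = 11 − 11 − 0 = 0. So H_2 = 0.

H_0 = Z^2,  H_1 = Z^2,  H_2 = 0.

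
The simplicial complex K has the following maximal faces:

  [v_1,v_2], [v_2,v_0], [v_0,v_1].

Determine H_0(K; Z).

Take the total order v_0 < v_1 < v_2 on the vertex set. Then K (dimension 1) consists of the simplices:

  0-simplices (3): [v_0], [v_1], [v_2]
  1-simplices (3): [v_0,v_1], [v_0,v_2], [v_1,v_2]

Hence C_0 ≅ Z^3, C_1 ≅ Z^3.

Boundary ∂_1: C_1 → C_0 sends each edge [p,q] (with p < q) to q − p. For instance
  ∂[v_0,v_1] = [v_1] − [v_0].
As a 3×3 matrix over Z this has rank 2, with invariant factors (1,1).

Now H_k = ker ∂_k / im ∂_{k+1}, so:

  H_0: rank C_0 − rank ∂_1 = 3 − 2 = 1, and the invariant factors of ∂_1 are all 1, so H_0 = Z.

H_0 ≅ Z.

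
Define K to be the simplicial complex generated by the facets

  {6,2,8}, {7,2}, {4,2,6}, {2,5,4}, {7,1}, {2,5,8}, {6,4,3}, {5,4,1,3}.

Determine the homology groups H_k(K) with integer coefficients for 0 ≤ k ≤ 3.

We work with the vertex ordering 1 < 2 < 3 < 4 < 5 < 6 < 7 < 8. The simplices of K, each written with vertices in increasing order, are:

  0-simplices (8): [1], [2], [3], [4], [5], [6], [7], [8]
  1-simplices (16): [1,3], [1,4], [1,5], [1,7], [2,4], [2,5], [2,6], [2,7], [2,8], [3,4], [3,5], [3,6], [4,5], [4,6], [5,8], [6,8]
  2-simplices (9): [1,3,4], [1,3,5], [1,4,5], [2,4,5], [2,4,6], [2,5,8], [2,6,8], [3,4,5], [3,4,6]
  3-simplices (1): [1,3,4,5]

so the chain groups are C_0 ≅ Z^8, C_1 ≅ Z^16, C_2 ≅ Z^9, C_3 ≅ Z^1.

Boundary ∂_1: C_1 → C_0 is given by ∂[p,q] = [q] − [p]. For instance
  ∂[6,8] = [8] − [6].
As a 8×16 matrix over Z this has rank 7, with invariant factors (1,1,1,1,1,1,1).

The boundary map ∂_2: C_2 → C_1 sends each 2-simplex [p,q,r] to [q,r] − [p,r] + [p,q]. For instance
  ∂[3,4,6] = [4,6] − [3,6] + [3,4],
  ∂[2,4,6] = [4,6] − [2,6] + [2,4].
The resulting 16×9 matrix has rank 8, and its Smith normal form has invariant factors (1,1,1,1,1,1,1,1).

The boundary map ∂_3: C_3 → C_2 sends each 3-simplex σ to the alternating sum Σ_i (−1)^i (σ with its i-th vertex removed). For instance
  ∂[1,3,4,5] = [3,4,5] − [1,4,5] + [1,3,5] − [1,3,4].
This gives a 9×1 integer matrix of rank 1; reducing to Smith normal form yields diagonal entries (1).

Reading off H_k = ker ∂_k / im ∂_{k+1}:

  H_0: rank C_0 − rank ∂_1 = 8 − 7 = 1, and the invariant factors of ∂_1 are all 1, so H_0 ≅ Z.
  H_1: rank ker ∂_1 − rank ∂_2 = (16 − 7) − 8 = 1, and the invariant factors of ∂_2 are all 1, so H_1 ≅ Z.
  H_2: rank ker ∂_2 − rank ∂_3 = (9 − 8) − 1 = 0, and the invariant factors of ∂_3 are all 1, so H_2 ≅ 0.
  H_3: rank ker ∂_3 − rank ∂_4 = (1 − 1) − 0 = 0, and there is no ∂_4, so H_3 ≅ 0.

H_0 ≅ Z,  H_1 ≅ Z,  H_2 = 0,  H_3 = 0.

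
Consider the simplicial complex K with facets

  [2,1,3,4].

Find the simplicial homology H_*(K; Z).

H_0 ≅ Z,  H_1 = 0,  H_2 = 0,  H_3 = 0.

Order the vertices as 1 < 2 < 3 < 4. Listing each simplex with vertices in this order, K has dimension 3 with simplices:

  0-simplices (4): [1], [2], [3], [4]
  1-simplices (6): [1,2], [1,3], [1,4], [2,3], [2,4], [3,4]
  2-simplices (4): [1,2,3], [1,2,4], [1,3,4], [2,3,4]
  3-simplices (1): [1,2,3,4]

Hence C_0 ≅ Z^4, C_1 ≅ Z^6, C_2 ≅ Z^4, C_3 ≅ Z^1.

∂_1: C_1 → C_0 is given by ∂[p,q] = [q] − [p]. For instance
  ∂[2,3] = [3] − [2].
The 4×6 boundary matrix has rank 3 and Smith normal form diag(1,1,1).

Boundary ∂_2: C_2 → C_1 maps a triangle to the signed sum of its edges. For instance
  ∂[1,2,4] = [2,4] − [1,4] + [1,2],
  ∂[1,2,3] = [2,3] − [1,3] + [1,2].
The resulting 6×4 matrix has rank 3, and its Smith normal form has invariant factors (1,1,1).

The boundary map ∂_3: C_3 → C_2 sends each 3-simplex σ to the alternating sum Σ_i (−1)^i (σ with its i-th vertex removed). For instance
  ∂[1,2,3,4] = [2,3,4] − [1,3,4] + [1,2,4] − [1,2,3].
This gives a 4×1 integer matrix of rank 1; reducing to Smith normal form yields diagonal entries (1).

Reading off H_k = ker ∂_k / im ∂_{k+1}:

  H_0: rank C_0 − rank ∂_1 = 4 − 3 = 1, and the invariant factors of ∂_1 are all 1, so H_0 ≅ Z.
  H_1: rank ker ∂_1 − rank ∂_2 = (6 − 3) − 3 = 0, and the invariant factors of ∂_2 are all 1, so H_1 ≅ 0.
  H_2: rank ker ∂_2 − rank ∂_3 = (4 − 3) − 1 = 0, and the invariant factors of ∂_3 are all 1, so H_2 ≅ 0.
  H_3: rank ker ∂_3 − rank ∂_4 = (1 − 1) − 0 = 0, and there is no ∂_4, so H_3 ≅ 0.

(K is a triangulation of the 3-simplex.)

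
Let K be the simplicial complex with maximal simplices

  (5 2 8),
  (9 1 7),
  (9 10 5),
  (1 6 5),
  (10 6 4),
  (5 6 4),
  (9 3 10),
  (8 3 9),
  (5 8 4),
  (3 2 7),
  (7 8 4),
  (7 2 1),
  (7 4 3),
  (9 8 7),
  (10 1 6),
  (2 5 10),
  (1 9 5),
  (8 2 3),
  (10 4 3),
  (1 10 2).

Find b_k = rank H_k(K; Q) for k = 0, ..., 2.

Order the vertices as 1 < 2 < 3 < 4 < 5 < 6 < 7 < 8 < 9 < 10. Listing each simplex with vertices in this order, K has dimension 2 with simplices:

  0-simplices (10): [1], [2], [3], [4], [5], [6], [7], [8], [9], [10]
  1-simplices (30): (30 of them)
  2-simplices (20): (20 of them)

so the chain groups are C_0 ≅ Z^10, C_1 ≅ Z^30, C_2 ≅ Z^20.

∂_1: C_1 → C_0 sends each edge [p,q] (with p < q) to q − p. For instance
  ∂[3,10] = [10] − [3].
The 10×30 boundary matrix has rank 9 and Smith normal form diag(1,1,1,1,1,1,1,1,1).

The boundary map ∂_2: C_2 → C_1 sends each 2-simplex [p,q,r] to [q,r] − [p,r] + [p,q]. For instance
  ∂[1,5,6] = [5,6] − [1,6] + [1,5],
  ∂[4,5,6] = [5,6] − [4,6] + [4,5].
The resulting 30×20 matrix has rank 20, and its Smith normal form has invariant factors (1,1,1,1,1,1,1,1,1,1,1,1,1,1,1,1,1,1,1,2).

From H_k ≅ ker(∂_k) / im(∂_{k+1}) we obtain:

  H_0: rank C_0 − rank ∂_1 = 10 − 9 = 1, and the invariant factors of ∂_1 are all 1, so H_0 ≅ Z.
  H_1: rank ker ∂_1 − rank ∂_2 = (30 − 9) − 20 = 1, and ∂_2 has invariant factor 2 > 1, so H_1 ≅ Z ⊕ Z_2.
  H_2: rank ker ∂_2 − rank ∂_3 = (20 − 20) − 0 = 0, and there is no ∂_3, so H_2 ≅ 0.

As a check, the Euler characteristic is 10 − 30 + 20 = 0, which agrees with 1 − 1 + 0 = 0.

Hence the Betti numbers are b_0 = 1, b_1 = 1, b_2 = 0.

b_0 = 1, b_1 = 1, b_2 = 0.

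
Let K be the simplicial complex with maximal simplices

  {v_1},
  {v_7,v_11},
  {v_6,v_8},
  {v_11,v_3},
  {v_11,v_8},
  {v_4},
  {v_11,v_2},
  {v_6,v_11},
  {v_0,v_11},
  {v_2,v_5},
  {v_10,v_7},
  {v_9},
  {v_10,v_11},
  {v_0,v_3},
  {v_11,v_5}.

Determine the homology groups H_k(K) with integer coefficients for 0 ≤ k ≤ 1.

H_0 ≅ Z^4,  H_1 ≅ Z^4.

We work with the vertex ordering v_0 < v_1 < v_2 < v_3 < v_4 < v_5 < v_6 < v_7 < v_8 < v_9 < v_10 < v_11. The simplices of K, each written with vertices in increasing order, are:

  0-simplices (12): [v_0], [v_1], [v_2], [v_3], [v_4], [v_5], [v_6], [v_7], [v_8], [v_9], [v_10], [v_11]
  1-simplices (12): [v_0,v_3], [v_0,v_11], [v_2,v_5], [v_2,v_11], [v_3,v_11], [v_5,v_11], [v_6,v_8], [v_6,v_11], [v_7,v_10], [v_7,v_11], [v_8,v_11], [v_10,v_11]

Hence C_0 ≅ Z^12, C_1 ≅ Z^12.

Boundary ∂_1: C_1 → C_0 sends each edge [p,q] (with p < q) to q − p. For instance
  ∂[v_2,v_11] = [v_11] − [v_2].
The 12×12 boundary matrix has rank 8 and Smith normal form diag(1,1,1,1,1,1,1,1).

Now H_k = ker ∂_k / im ∂_{k+1}, so:

  H_0: rank C_0 − rank ∂_1 = 12 − 8 = 4, and the invariant factors of ∂_1 are all 1, so H_0 ≅ Z^4.
  H_1: rank ker ∂_1 − rank ∂_2 = (12 − 8) − 0 = 4, and there is no ∂_2, so H_1 ≅ Z^4.

As a check, the Euler characteristic is 12 − 12 = 0, which agrees with 4 − 4 = 0.
(K is a triangulation of the disjoint union of a wedge of 4 circles and a set of 3 points.)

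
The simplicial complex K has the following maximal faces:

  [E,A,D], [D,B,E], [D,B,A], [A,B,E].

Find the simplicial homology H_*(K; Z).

H_0 = Z,  H_1 = 0,  H_2 = Z.

Fix the vertex order A < B < D < E and write every simplex with vertices in increasing order. Then dim K = 2 and the simplices of K are:

  0-simplices (4): A, B, D, E
  1-simplices (6): AB, AD, AE, BD, BE, DE
  2-simplices (4): ABD, ABE, ADE, BDE

giving chain groups C_0 ≅ Z^4, C_1 ≅ Z^6, C_2 ≅ Z^4.

Boundary ∂_1: C_1 → C_0 sends each edge [p,q] (with p < q) to q − p.
As a 4×6 matrix over Z this has rank 3, with invariant factors (1,1,1).

The boundary map ∂_2: C_2 → C_1 maps a triangle to the signed sum of its edges. For instance
  ∂ABE = BE − AE + AB,
  ∂ADE = DE − AE + AD.
The resulting 6×4 matrix has rank 3, and its Smith normal form has invariant factors (1,1,1).

From H_k ≅ ker(∂_k) / im(∂_{k+1}) we obtain:

  H_0: rank C_0 − rank ∂_1 = 4 − 3 = 1, and the invariant factors of ∂_1 are all 1, so H_0 ≅ Z.
  H_1: rank ker ∂_1 − rank ∂_2 = (6 − 3) − 3 = 0, and the invariant factors of ∂_2 are all 1, so H_1 ≅ 0.
  H_2: rank ker ∂_2 − rank ∂_3 = (4 − 3) − 0 = 1, and there is no ∂_3, so H_2 ≅ Z.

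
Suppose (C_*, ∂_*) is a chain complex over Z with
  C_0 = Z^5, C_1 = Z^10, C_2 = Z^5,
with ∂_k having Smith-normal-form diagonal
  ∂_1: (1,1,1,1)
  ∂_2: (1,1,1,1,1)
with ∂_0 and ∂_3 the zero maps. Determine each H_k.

H_0 ≅ Z,  H_1 ≅ Z,  H_2 = 0.

H_0: b_0 = 5 − 0 − 4 = 1; torsion from ∂_1 factors > 1: none. So H_0 ≅ Z.
H_1: b_1 = 10 − 4 − 5 = 1; torsion from ∂_2 factors > 1: none. So H_1 ≅ Z.
H_2: b_2 = 5 − 5 − 0 = 0; torsion from ∂_3 factors > 1: none. So H_2 ≅ 0.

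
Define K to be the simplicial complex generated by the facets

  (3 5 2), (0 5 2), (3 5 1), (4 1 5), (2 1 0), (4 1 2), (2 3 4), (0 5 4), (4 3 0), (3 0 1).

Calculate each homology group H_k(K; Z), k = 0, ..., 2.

Order the vertices as 0 < 1 < 2 < 3 < 4 < 5. Listing each simplex with vertices in this order, K has dimension 2 with simplices:

  0-simplices (6): [0], [1], [2], [3], [4], [5]
  1-simplices (15): [0,1], [0,2], [0,3], [0,4], [0,5], [1,2], [1,3], [1,4], [1,5], [2,3], [2,4], [2,5], [3,4], [3,5], [4,5]
  2-simplices (10): [0,1,2], [0,1,3], [0,2,5], [0,3,4], [0,4,5], [1,2,4], [1,3,5], [1,4,5], [2,3,4], [2,3,5]

giving chain groups C_0 ≅ Z^6, C_1 ≅ Z^15, C_2 ≅ Z^10.

Boundary ∂_1: C_1 → C_0 sends each edge [p,q] (with p < q) to q − p. For instance
  ∂[3,5] = [5] − [3].
The 6×15 boundary matrix has rank 5 and Smith normal form diag(1,1,1,1,1).

The boundary map ∂_2: C_2 → C_1 sends each 2-simplex [p,q,r] to [q,r] − [p,r] + [p,q]. For instance
  ∂[0,3,4] = [3,4] − [0,4] + [0,3],
  ∂[0,2,5] = [2,5] − [0,5] + [0,2].
The 15×10 boundary matrix has rank 10 and Smith normal form diag(1,1,1,1,1,1,1,1,1,2).

Computing H_k = (kernel of ∂_k) / (image of ∂_{k+1}):

  H_0: rank C_0 − rank ∂_1 = 6 − 5 = 1, and the invariant factors of ∂_1 are all 1, so H_0 = Z.
  H_1: rank ker ∂_1 − rank ∂_2 = (15 − 5) − 10 = 0, and ∂_2 has invariant factor 2 > 1, so H_1 = Z/2.
  H_2: rank ker ∂_2 − rank ∂_3 = (10 − 10) − 0 = 0, and there is no ∂_3, so H_2 = 0.

(K is a triangulation of the real projective plane RP^2.)

H_0 ≅ Z,  H_1 ≅ Z/2,  H_2 = 0.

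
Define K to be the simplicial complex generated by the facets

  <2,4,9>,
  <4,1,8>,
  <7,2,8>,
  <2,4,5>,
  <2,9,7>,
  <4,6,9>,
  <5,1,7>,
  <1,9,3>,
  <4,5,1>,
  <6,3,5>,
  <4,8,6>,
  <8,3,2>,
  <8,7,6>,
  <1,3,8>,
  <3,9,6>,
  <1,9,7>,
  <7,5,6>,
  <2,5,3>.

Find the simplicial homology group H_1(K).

Order the vertices as 1 < 2 < 3 < 4 < 5 < 6 < 7 < 8 < 9. Listing each simplex with vertices in this order, K has dimension 2 with simplices:

  0-simplices (9): [1], [2], [3], [4], [5], [6], [7], [8], [9]
  1-simplices (27): (27 of them)
  2-simplices (18): [1,3,8], [1,3,9], [1,4,5], [1,4,8], [1,5,7], [1,7,9], [2,3,5], [2,3,8], [2,4,5], [2,4,9], [2,7,8], [2,7,9], [3,5,6], [3,6,9], [4,6,8], [4,6,9], [5,6,7], [6,7,8]

Hence C_0 ≅ Z^9, C_1 ≅ Z^27, C_2 ≅ Z^18.

Boundary ∂_1: C_1 → C_0 is given by ∂[p,q] = [q] − [p]. For instance
  ∂[6,8] = [8] − [6].
This gives a 9×27 integer matrix of rank 8; reducing to Smith normal form yields diagonal entries (1,1,1,1,1,1,1,1).

The boundary map ∂_2: C_2 → C_1 maps a triangle to the signed sum of its edges. For instance
  ∂[2,7,9] = [7,9] − [2,9] + [2,7],
  ∂[4,6,8] = [6,8] − [4,8] + [4,6].
This gives a 27×18 integer matrix of rank 17; reducing to Smith normal form yields diagonal entries (1,1,1,1,1,1,1,1,1,1,1,1,1,1,1,1,1).

Reading off H_k = ker ∂_k / im ∂_{k+1}:

  H_1: rank ker ∂_1 − rank ∂_2 = (27 − 8) − 17 = 2, and the invariant factors of ∂_2 are all 1, so H_1 = Z^2.

(K is a triangulation of the torus T^2.)

H_1 ≅ Z^2.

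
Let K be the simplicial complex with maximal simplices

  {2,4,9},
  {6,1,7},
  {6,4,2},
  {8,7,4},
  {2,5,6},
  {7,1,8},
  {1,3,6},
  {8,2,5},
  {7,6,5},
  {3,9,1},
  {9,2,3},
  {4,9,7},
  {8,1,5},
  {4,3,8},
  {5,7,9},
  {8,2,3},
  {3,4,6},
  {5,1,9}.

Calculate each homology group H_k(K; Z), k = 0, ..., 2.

H_0 ≅ Z,  H_1 ≅ Z ⊕ Z/2Z,  H_2 = 0.

Fix the vertex order 1 < 2 < 3 < 4 < 5 < 6 < 7 < 8 < 9 and write every simplex with vertices in increasing order. Then dim K = 2 and the simplices of K are:

  0-simplices (9): [1], [2], [3], [4], [5], [6], [7], [8], [9]
  1-simplices (27): (27 of them)
  2-simplices (18): [1,3,6], [1,3,9], [1,5,8], [1,5,9], [1,6,7], [1,7,8], [2,3,8], [2,3,9], [2,4,6], [2,4,9], [2,5,6], [2,5,8], [3,4,6], [3,4,8], [4,7,8], [4,7,9], [5,6,7], [5,7,9]

so the chain groups are C_0 ≅ Z^9, C_1 ≅ Z^27, C_2 ≅ Z^18.

The boundary map ∂_1: C_1 → C_0 maps an edge to its endpoints' difference, ∂[p,q] = q − p.
As a 9×27 matrix over Z this has rank 8, with invariant factors (1,1,1,1,1,1,1,1).

Boundary ∂_2: C_2 → C_1 acts by ∂[p,q,r] = [q,r] − [p,r] + [p,q]. For instance
  ∂[1,6,7] = [6,7] − [1,7] + [1,6],
  ∂[1,5,8] = [5,8] − [1,8] + [1,5].
The resulting 27×18 matrix has rank 18, and its Smith normal form has invariant factors (1,1,1,1,1,1,1,1,1,1,1,1,1,1,1,1,1,2).

Computing H_k = (kernel of ∂_k) / (image of ∂_{k+1}):

  H_0: rank C_0 − rank ∂_1 = 9 − 8 = 1, and the invariant factors of ∂_1 are all 1, so H_0 = Z.
  H_1: rank ker ∂_1 − rank ∂_2 = (27 − 8) − 18 = 1, and ∂_2 has invariant factor 2 > 1, so H_1 = Z ⊕ Z/2Z.
  H_2: rank ker ∂_2 − rank ∂_3 = (18 − 18) − 0 = 0, and there is no ∂_3, so H_2 = 0.

As a check, the Euler characteristic is 9 − 27 + 18 = 0, which agrees with 1 − 1 + 0 = 0.
(K is a triangulation of the Klein bottle.)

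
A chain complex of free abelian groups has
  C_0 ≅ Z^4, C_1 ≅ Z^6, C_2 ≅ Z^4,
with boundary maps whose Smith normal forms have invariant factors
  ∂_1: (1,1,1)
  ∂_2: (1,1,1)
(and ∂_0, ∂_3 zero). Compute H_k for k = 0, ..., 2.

H_0: b_0 = 4 − 0 − 3 = 1; torsion from ∂_1 factors > 1: none. So H_0 ≅ Z.
H_1: b_1 = 6 − 3 − 3 = 0; torsion from ∂_2 factors > 1: none. So H_1 ≅ 0.
H_2: b_2 = 4 − 3 − 0 = 1; torsion from ∂_3 factors > 1: none. So H_2 ≅ Z.

H_0 ≅ Z,  H_1 = 0,  H_2 ≅ Z.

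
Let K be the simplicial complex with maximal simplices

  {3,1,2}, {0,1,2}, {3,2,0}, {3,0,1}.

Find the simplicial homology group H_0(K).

H_0 = Z.

Take the total order 0 < 1 < 2 < 3 on the vertex set. Then K (dimension 2) consists of the simplices:

  0-simplices (4): [0], [1], [2], [3]
  1-simplices (6): [0,1], [0,2], [0,3], [1,2], [1,3], [2,3]
  2-simplices (4): [0,1,2], [0,1,3], [0,2,3], [1,2,3]

so the chain groups are C_0 ≅ Z^4, C_1 ≅ Z^6, C_2 ≅ Z^4.

Boundary ∂_1: C_1 → C_0 sends each edge [p,q] (with p < q) to q − p. For instance
  ∂[1,3] = [3] − [1].
The resulting 4×6 matrix has rank 3, and its Smith normal form has invariant factors (1,1,1).

∂_2: C_2 → C_1 acts by ∂[p,q,r] = [q,r] − [p,r] + [p,q]. For instance
  ∂[1,2,3] = [2,3] − [1,3] + [1,2],
  ∂[0,2,3] = [2,3] − [0,3] + [0,2].
The 6×4 boundary matrix has rank 3 and Smith normal form diag(1,1,1).

From H_k ≅ ker(∂_k) / im(∂_{k+1}) we obtain:

  H_0: rank C_0 − rank ∂_1 = 4 − 3 = 1, and the invariant factors of ∂_1 are all 1, so H_0 ≅ Z.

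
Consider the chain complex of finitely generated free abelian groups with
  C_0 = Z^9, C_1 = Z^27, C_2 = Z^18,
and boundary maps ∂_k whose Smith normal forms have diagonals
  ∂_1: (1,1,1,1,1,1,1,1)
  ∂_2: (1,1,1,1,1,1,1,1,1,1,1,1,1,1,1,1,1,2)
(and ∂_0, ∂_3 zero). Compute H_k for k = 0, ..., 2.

H_0 = Z,  H_1 = Z ⊕ Z/2,  H_2 = 0.

H_0: b_0 = 9 − 0 − 8 = 1; torsion from ∂_1 factors > 1: none. So H_0 = Z.
H_1: b_1 = 27 − 8 − 18 = 1; torsion from ∂_2 factors > 1: [2]. So H_1 = Z ⊕ Z/2.
H_2: b_2 = 18 − 18 − 0 = 0; torsion from ∂_3 factors > 1: none. So H_2 = 0.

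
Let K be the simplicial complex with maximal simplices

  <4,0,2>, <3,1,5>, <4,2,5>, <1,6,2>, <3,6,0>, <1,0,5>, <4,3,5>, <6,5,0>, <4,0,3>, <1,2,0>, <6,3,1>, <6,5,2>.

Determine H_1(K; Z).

Order the vertices as 0 < 1 < 2 < 3 < 4 < 5 < 6. Listing each simplex with vertices in this order, K has dimension 2 with simplices:

  0-simplices (7): [0], [1], [2], [3], [4], [5], [6]
  1-simplices (18): [0,1], [0,2], [0,3], [0,4], [0,5], [0,6], [1,2], [1,3], [1,5], [1,6], [2,4], [2,5], [2,6], [3,4], [3,5], [3,6], [4,5], [5,6]
  2-simplices (12): [0,1,2], [0,1,5], [0,2,4], [0,3,4], [0,3,6], [0,5,6], [1,2,6], [1,3,5], [1,3,6], [2,4,5], [2,5,6], [3,4,5]

giving chain groups C_0 ≅ Z^7, C_1 ≅ Z^18, C_2 ≅ Z^12.

Boundary ∂_1: C_1 → C_0 is given by ∂[p,q] = [q] − [p].
The resulting 7×18 matrix has rank 6, and its Smith normal form has invariant factors (1,1,1,1,1,1).

∂_2: C_2 → C_1 maps a triangle to the signed sum of its edges. For instance
  ∂[1,3,5] = [3,5] − [1,5] + [1,3],
  ∂[1,3,6] = [3,6] − [1,6] + [1,3].
This gives a 18×12 integer matrix of rank 12; reducing to Smith normal form yields diagonal entries (1,1,1,1,1,1,1,1,1,1,1,2).

From H_k ≅ ker(∂_k) / im(∂_{k+1}) we obtain:

  H_1: rank ker ∂_1 − rank ∂_2 = (18 − 6) − 12 = 0, and ∂_2 has invariant factor 2 > 1, so H_1 ≅ Z/2.

H_1 ≅ Z/2.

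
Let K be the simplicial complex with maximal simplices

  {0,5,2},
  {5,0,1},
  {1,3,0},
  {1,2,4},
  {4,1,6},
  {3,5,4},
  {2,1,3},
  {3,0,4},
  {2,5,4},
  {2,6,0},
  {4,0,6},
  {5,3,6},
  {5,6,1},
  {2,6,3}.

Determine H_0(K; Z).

Take the total order 0 < 1 < 2 < 3 < 4 < 5 < 6 on the vertex set. Then K (dimension 2) consists of the simplices:

  0-simplices (7): [0], [1], [2], [3], [4], [5], [6]
  1-simplices (21): [0,1], [0,2], [0,3], [0,4], [0,5], [0,6], [1,2], [1,3], [1,4], [1,5], [1,6], [2,3], [2,4], [2,5], [2,6], [3,4], [3,5], [3,6], [4,5], [4,6], [5,6]
  2-simplices (14): [0,1,3], [0,1,5], [0,2,5], [0,2,6], [0,3,4], [0,4,6], [1,2,3], [1,2,4], [1,4,6], [1,5,6], [2,3,6], [2,4,5], [3,4,5], [3,5,6]

Hence C_0 ≅ Z^7, C_1 ≅ Z^21, C_2 ≅ Z^14.

Boundary ∂_1: C_1 → C_0 maps an edge to its endpoints' difference, ∂[p,q] = q − p.
This gives a 7×21 integer matrix of rank 6; reducing to Smith normal form yields diagonal entries (1,1,1,1,1,1).

The boundary map ∂_2: C_2 → C_1 sends each 2-simplex [p,q,r] to [q,r] − [p,r] + [p,q]. For instance
  ∂[0,1,5] = [1,5] − [0,5] + [0,1],
  ∂[2,4,5] = [4,5] − [2,5] + [2,4].
This gives a 21×14 integer matrix of rank 13; reducing to Smith normal form yields diagonal entries (1,1,1,1,1,1,1,1,1,1,1,1,1).

Reading off H_k = ker ∂_k / im ∂_{k+1}:

  H_0: rank C_0 − rank ∂_1 = 7 − 6 = 1, and the invariant factors of ∂_1 are all 1, so H_0 = Z.

H_0 ≅ Z.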